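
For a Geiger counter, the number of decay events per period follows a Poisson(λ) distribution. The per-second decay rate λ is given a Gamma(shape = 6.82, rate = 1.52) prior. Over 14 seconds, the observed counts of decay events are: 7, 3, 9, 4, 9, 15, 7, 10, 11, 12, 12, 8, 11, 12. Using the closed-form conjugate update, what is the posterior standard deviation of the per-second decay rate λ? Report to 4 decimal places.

0.7537

With a Gamma(shape α, rate β) prior, the Poisson likelihood is conjugate: the posterior is Gamma(α + ΣXᵢ, β + n).
Sum of counts S = 130 over n = 14 seconds.
Posterior: Gamma(α+S, β+n) = Gamma(6.82+130, 1.52+14) = Gamma(136.82, 15.52).
SD = √α/β = √136.82/15.52 = 0.7537.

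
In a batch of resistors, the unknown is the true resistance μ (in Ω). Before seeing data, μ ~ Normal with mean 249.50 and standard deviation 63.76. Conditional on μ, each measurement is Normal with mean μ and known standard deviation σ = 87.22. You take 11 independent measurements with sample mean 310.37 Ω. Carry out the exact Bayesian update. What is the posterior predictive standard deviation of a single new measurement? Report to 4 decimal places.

For Normal data with known variance σ², a Normal(μ₀, σ₀²) prior on μ is conjugate. Posterior precision = 1/σ₀² + n/σ²; posterior mean is the precision-weighted average of μ₀ and x̄.
σ₀² = 63.76² = 4065.3376, σ² = 87.22² = 7607.3284; σ² + n·σ₀² = 7607.3284 + 11·4065.3376 = 52326.042.
Posterior precision = 1/σ₀² + n/σ² = 1/4065.3376 + 11/7607.3284 = (σ² + n·σ₀²)/(σ₀²σ²) = 52326.042/(4065.3376·7607.3284); posterior variance σₙ² = σ₀²σ²/(σ² + n·σ₀²) = 4065.3376·7607.3284/52326.042 = 591.031865.
Predictive variance for one new observation = σₙ² + σ² = 4065.3376·7607.3284/52326.042 + 7607.3284 = σ²·(σ₀² + 52326.042)/52326.042 = 7607.3284·56391.3796/52326.042 = 8198.360265; SD = √(7607.3284·56391.3796/52326.042) = 90.5448.

90.5448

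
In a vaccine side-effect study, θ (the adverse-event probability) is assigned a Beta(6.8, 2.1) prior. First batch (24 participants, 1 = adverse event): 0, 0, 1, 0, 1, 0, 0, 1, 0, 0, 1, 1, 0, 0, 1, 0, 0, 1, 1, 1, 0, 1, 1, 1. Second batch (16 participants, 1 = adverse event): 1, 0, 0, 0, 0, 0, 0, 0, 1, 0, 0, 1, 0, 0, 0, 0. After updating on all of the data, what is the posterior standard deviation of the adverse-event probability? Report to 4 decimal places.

The Beta prior is conjugate to a Binomial/Bernoulli likelihood; the update adds successes to α and failures to β.
After batch 1: Beta(6.8+12, 2.1+12) = Beta(18.8, 14.1).
After batch 2: Beta(18.8+3, 14.1+13) = Beta(21.8, 27.1).
Var = αβ/((α+β)²(α+β+1)) = 21.8·27.1/(48.9²·49.9) = 0.00495117; SD = √0.00495117 = 0.0704.

0.0704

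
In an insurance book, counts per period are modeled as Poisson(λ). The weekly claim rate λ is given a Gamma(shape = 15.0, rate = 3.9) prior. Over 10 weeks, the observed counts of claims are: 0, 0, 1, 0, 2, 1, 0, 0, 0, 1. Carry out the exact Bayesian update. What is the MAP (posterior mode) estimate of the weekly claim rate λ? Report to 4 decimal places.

With a Gamma(shape α, rate β) prior, the Poisson likelihood is conjugate: the posterior is Gamma(α + ΣXᵢ, β + n).
Sum of counts S = 5 over n = 10 weeks.
Posterior: Gamma(α+S, β+n) = Gamma(15.0+5, 3.9+10) = Gamma(20.0, 13.9).
Mode of Gamma(α,β) for α≥1 is (α−1)/β = 19.0/13.9 = 1.3669.

1.3669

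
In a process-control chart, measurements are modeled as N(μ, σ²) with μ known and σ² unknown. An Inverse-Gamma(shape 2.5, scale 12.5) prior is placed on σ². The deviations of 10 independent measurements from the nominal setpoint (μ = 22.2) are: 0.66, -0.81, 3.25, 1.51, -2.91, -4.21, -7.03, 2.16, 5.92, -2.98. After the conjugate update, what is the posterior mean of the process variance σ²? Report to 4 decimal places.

With known mean μ and an Inverse-Gamma(α, β) prior on σ², the Normal likelihood is conjugate: posterior is Inv-Gamma(α + n/2, β + Σ(xᵢ−μ)²/2).
Σ(xᵢ−μ)² = (0.66)² + (-0.81)² + (3.25)² + (1.51)² + (-2.91)² + (-4.21)² + (-7.03)² + (2.16)² + (5.92)² + (-2.98)² = 138.1398.
Posterior: Inv-Gamma(2.5 + 10/2, 12.5 + 138.1398/2) = Inv-Gamma(7.50, 81.56990).
E[σ²|data] = β/(α−1) = 81.56990/6.50 = 12.5492.

12.5492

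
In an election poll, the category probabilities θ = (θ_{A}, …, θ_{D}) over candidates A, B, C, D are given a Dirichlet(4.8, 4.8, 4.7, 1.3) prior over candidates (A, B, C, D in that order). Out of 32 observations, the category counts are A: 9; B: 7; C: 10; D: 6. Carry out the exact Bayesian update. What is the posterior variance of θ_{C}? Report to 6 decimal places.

0.004392

The Dirichlet prior is conjugate to the Multinomial likelihood: each posterior αⱼ = prior αⱼ + observed count nⱼ.
Posterior concentration: (13.8, 11.8, 14.7, 7.3), total = 47.6.
Var[θ_j] = α_j(Σα−α_j)/((Σα)²(Σα+1)) = 14.7·32.9/(47.6²·48.6) = 0.004392.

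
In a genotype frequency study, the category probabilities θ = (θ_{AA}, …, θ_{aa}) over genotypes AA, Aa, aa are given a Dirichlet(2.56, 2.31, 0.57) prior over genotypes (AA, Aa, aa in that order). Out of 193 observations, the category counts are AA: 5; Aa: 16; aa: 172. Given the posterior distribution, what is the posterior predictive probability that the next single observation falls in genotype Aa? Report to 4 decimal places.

The Dirichlet prior is conjugate to the Multinomial likelihood: each posterior αⱼ = prior αⱼ + observed count nⱼ.
Posterior concentration: (7.56, 18.31, 172.57), total = 198.44.
P(next = Aa | data) = α_{Aa}/Σα = 0.0923.

0.0923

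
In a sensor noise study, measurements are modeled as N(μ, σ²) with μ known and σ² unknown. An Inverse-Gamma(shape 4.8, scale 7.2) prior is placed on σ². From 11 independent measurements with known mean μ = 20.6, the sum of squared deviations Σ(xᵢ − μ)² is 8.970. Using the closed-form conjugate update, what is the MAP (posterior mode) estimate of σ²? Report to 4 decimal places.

With known mean μ and an Inverse-Gamma(α, β) prior on σ², the Normal likelihood is conjugate: posterior is Inv-Gamma(α + n/2, β + Σ(xᵢ−μ)²/2).
Posterior: Inv-Gamma(4.8 + 11/2, 7.2 + 8.970/2) = Inv-Gamma(10.30, 11.6850).
Mode = β/(α+1) = 11.6850/11.30 = 1.0341.

1.0341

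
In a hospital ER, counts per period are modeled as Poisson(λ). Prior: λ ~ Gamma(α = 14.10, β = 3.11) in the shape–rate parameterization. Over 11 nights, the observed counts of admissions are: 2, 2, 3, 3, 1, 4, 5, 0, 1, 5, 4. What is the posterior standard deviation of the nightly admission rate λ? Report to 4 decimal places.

0.4706

With a Gamma(shape α, rate β) prior, the Poisson likelihood is conjugate: the posterior is Gamma(α + ΣXᵢ, β + n).
Sum of counts S = 30 over n = 11 nights.
Posterior: Gamma(α+S, β+n) = Gamma(14.10+30, 3.11+11) = Gamma(44.10, 14.11).
SD = √α/β = √44.10/14.11 = 0.4706.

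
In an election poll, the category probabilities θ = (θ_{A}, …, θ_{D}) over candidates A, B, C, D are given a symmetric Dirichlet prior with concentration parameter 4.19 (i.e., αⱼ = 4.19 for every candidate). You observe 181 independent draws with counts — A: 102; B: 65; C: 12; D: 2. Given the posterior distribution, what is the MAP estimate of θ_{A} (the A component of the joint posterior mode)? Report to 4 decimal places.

0.5429

The Dirichlet prior is conjugate to the Multinomial likelihood: each posterior αⱼ = prior αⱼ + observed count nⱼ.
Posterior concentration: (106.19, 69.19, 16.19, 6.19), total = 197.76.
Joint mode component: (α_{A}−1)/(Σα−K) = 105.19/193.76 = 0.5429.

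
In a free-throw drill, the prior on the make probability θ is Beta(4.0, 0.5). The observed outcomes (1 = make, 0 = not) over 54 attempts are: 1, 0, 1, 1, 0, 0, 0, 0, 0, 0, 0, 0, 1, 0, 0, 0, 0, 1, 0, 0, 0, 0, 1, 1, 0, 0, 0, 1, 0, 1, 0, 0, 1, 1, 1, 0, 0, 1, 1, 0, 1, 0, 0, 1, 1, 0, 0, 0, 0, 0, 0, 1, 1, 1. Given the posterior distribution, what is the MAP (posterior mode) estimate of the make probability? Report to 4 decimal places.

0.4071

The Beta prior is conjugate to a Binomial/Bernoulli likelihood; the update adds successes to α and failures to β.
Posterior: Beta(α+k, β+n−k) = Beta(4.0+20, 0.5+34) = Beta(24.0, 34.5).
Mode of Beta(a,b) for a,b>1 is (a−1)/(a+b−2) = 23.0/56.5 = 0.4071.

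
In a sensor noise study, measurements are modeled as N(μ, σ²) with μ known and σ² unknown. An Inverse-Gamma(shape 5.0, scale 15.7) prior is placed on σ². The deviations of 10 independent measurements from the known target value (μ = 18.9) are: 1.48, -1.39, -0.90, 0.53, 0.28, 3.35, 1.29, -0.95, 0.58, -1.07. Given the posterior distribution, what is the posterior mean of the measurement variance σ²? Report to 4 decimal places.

With known mean μ and an Inverse-Gamma(α, β) prior on σ², the Normal likelihood is conjugate: posterior is Inv-Gamma(α + n/2, β + Σ(xᵢ−μ)²/2).
Σ(xᵢ−μ)² = (1.48)² + (-1.39)² + (-0.90)² + (0.53)² + (0.28)² + (3.35)² + (1.29)² + (-0.95)² + (0.58)² + (-1.07)² = 20.5622.
Posterior: Inv-Gamma(5.0 + 10/2, 15.7 + 20.5622/2) = Inv-Gamma(10.00, 25.98110).
E[σ²|data] = β/(α−1) = 25.98110/9.00 = 2.8868.

2.8868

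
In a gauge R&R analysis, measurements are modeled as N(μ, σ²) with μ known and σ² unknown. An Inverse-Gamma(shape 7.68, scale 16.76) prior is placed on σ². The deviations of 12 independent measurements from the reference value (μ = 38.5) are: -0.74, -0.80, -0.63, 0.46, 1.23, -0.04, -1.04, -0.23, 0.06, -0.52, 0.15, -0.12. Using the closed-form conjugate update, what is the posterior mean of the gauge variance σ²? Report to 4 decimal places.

1.5093

With known mean μ and an Inverse-Gamma(α, β) prior on σ², the Normal likelihood is conjugate: posterior is Inv-Gamma(α + n/2, β + Σ(xᵢ−μ)²/2).
Σ(xᵢ−μ)² = (-0.74)² + (-0.80)² + (-0.63)² + (0.46)² + (1.23)² + (-0.04)² + (-1.04)² + (-0.23)² + (0.06)² + (-0.52)² + (0.15)² + (-0.12)² = 4.7560.
Posterior: Inv-Gamma(7.68 + 12/2, 16.76 + 4.7560/2) = Inv-Gamma(13.68, 19.13800).
E[σ²|data] = β/(α−1) = 19.13800/12.68 = 1.5093.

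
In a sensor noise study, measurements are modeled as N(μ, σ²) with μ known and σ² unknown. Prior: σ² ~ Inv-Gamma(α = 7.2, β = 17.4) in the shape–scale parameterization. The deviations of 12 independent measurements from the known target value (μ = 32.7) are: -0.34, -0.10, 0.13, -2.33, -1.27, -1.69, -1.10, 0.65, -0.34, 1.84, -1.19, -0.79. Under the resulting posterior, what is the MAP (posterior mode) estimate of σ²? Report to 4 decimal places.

1.8315

With known mean μ and an Inverse-Gamma(α, β) prior on σ², the Normal likelihood is conjugate: posterior is Inv-Gamma(α + n/2, β + Σ(xᵢ−μ)²/2).
Σ(xᵢ−μ)² = (-0.34)² + (-0.10)² + (0.13)² + (-2.33)² + (-1.27)² + (-1.69)² + (-1.10)² + (0.65)² + (-0.34)² + (1.84)² + (-1.19)² + (-0.79)² = 17.2143.
Posterior: Inv-Gamma(7.2 + 12/2, 17.4 + 17.2143/2) = Inv-Gamma(13.20, 26.00715).
Mode = β/(α+1) = 26.00715/14.20 = 1.8315.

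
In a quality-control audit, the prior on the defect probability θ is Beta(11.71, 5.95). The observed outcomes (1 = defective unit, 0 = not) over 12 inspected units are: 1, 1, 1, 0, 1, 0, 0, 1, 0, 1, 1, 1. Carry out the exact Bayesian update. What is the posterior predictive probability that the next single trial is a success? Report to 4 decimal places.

0.6645

The Beta prior is conjugate to a Binomial/Bernoulli likelihood; the update adds successes to α and failures to β.
Posterior: Beta(α+k, β+n−k) = Beta(11.71+8, 5.95+4) = Beta(19.71, 9.95).
For a single future Bernoulli trial, P(success | data) = α/(α+β) = 0.6645.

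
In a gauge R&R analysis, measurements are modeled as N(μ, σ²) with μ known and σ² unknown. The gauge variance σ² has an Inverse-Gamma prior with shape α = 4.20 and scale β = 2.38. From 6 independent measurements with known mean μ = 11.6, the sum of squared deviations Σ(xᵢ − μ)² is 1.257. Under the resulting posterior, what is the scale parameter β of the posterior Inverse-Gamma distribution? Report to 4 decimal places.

With known mean μ and an Inverse-Gamma(α, β) prior on σ², the Normal likelihood is conjugate: posterior is Inv-Gamma(α + n/2, β + Σ(xᵢ−μ)²/2).
Posterior: Inv-Gamma(4.20 + 6/2, 2.38 + 1.257/2) = Inv-Gamma(7.20, 3.0085).
Posterior β = 3.0085.

3.0085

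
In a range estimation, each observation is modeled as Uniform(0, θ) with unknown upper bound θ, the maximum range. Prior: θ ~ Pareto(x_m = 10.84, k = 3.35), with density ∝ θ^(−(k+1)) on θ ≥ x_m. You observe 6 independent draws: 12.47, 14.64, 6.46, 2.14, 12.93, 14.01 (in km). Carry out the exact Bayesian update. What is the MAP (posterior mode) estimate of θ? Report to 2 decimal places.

14.64

A Pareto(scale x_m, shape k) prior on the upper bound θ of Uniform(0, θ) is conjugate: posterior is Pareto(max(x_m, max xᵢ), k + n).
Sample maximum = 14.64; prior scale x_m = 10.84 → posterior scale = max = 14.64.
Posterior shape = 3.35 + 6 = 9.35.
The Pareto density is decreasing on [x_m, ∞), so the mode is x_m = 14.64.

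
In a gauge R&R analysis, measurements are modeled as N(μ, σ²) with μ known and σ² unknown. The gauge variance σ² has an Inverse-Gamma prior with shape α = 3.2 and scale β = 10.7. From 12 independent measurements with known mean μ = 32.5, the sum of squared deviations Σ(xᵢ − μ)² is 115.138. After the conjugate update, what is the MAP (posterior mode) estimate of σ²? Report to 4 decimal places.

6.6930

With known mean μ and an Inverse-Gamma(α, β) prior on σ², the Normal likelihood is conjugate: posterior is Inv-Gamma(α + n/2, β + Σ(xᵢ−μ)²/2).
Posterior: Inv-Gamma(3.2 + 12/2, 10.7 + 115.138/2) = Inv-Gamma(9.20, 68.2690).
Mode = β/(α+1) = 68.2690/10.20 = 6.6930.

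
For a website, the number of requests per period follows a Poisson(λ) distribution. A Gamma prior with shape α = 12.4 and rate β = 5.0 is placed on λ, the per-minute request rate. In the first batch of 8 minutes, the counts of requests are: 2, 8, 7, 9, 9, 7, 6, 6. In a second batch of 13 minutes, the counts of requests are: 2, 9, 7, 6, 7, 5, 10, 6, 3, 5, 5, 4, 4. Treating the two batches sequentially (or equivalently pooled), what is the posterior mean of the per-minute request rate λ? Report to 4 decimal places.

5.3615

With a Gamma(shape α, rate β) prior, the Poisson likelihood is conjugate: the posterior is Gamma(α + ΣXᵢ, β + n).
Batch 1: sum of counts S = 54 over n = 8 minutes.
After batch 1: Gamma(α+S, β+n) = Gamma(12.4+54, 5.0+8) = Gamma(66.4, 13.0).
Batch 2: sum of counts S = 73 over n = 13 minutes.
After batch 2: Gamma(α+S, β+n) = Gamma(66.4+73, 13.0+13) = Gamma(139.4, 26.0).
Posterior mean = α/β = 139.4/26.0 = 5.3615.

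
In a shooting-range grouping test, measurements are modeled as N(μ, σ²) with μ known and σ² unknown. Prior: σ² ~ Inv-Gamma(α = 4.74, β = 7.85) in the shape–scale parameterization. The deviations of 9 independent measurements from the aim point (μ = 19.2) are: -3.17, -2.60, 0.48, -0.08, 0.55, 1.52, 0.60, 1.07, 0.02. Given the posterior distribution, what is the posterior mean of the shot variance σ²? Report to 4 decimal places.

With known mean μ and an Inverse-Gamma(α, β) prior on σ², the Normal likelihood is conjugate: posterior is Inv-Gamma(α + n/2, β + Σ(xᵢ−μ)²/2).
Σ(xᵢ−μ)² = (-3.17)² + (-2.60)² + (0.48)² + (-0.08)² + (0.55)² + (1.52)² + (0.60)² + (1.07)² + (0.02)² = 21.1639.
Posterior: Inv-Gamma(4.74 + 9/2, 7.85 + 21.1639/2) = Inv-Gamma(9.24, 18.43195).
E[σ²|data] = β/(α−1) = 18.43195/8.24 = 2.2369.

2.2369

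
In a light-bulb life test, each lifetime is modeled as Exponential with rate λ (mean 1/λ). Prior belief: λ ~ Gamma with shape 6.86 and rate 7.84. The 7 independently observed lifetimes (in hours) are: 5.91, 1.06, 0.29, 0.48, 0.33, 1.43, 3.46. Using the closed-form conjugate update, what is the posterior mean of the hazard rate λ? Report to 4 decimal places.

0.6663

With a Gamma(shape α, rate β) prior on the exponential rate λ, the posterior after n observations with total T = Σxᵢ is Gamma(α+n, β+T).
Sum of observations T = 12.96 hours; n = 7.
Posterior: Gamma(6.86+7, 7.84+12.96) = Gamma(13.86, 20.80).
Posterior mean of λ = α/β = 13.86/20.80 = 0.6663.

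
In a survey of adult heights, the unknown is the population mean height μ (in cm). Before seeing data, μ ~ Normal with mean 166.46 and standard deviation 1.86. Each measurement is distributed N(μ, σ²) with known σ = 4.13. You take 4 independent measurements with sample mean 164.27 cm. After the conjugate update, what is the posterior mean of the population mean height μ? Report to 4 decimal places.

For Normal data with known variance σ², a Normal(μ₀, σ₀²) prior on μ is conjugate. Posterior precision = 1/σ₀² + n/σ²; posterior mean is the precision-weighted average of μ₀ and x̄.
n·x̄ = 4·164.27 = 657.08.
σ₀² = 1.86² = 3.4596, σ² = 4.13² = 17.0569; σ² + n·σ₀² = 17.0569 + 4·3.4596 = 30.8953.
Posterior mean = (μ₀/σ₀² + n·x̄/σ²)/(1/σ₀² + n/σ²) = (σ²·μ₀ + σ₀²·n·x̄)/(σ² + n·σ₀²) = (17.0569·166.46 + 3.4596·657.08)/30.8953 = 5112.525542/30.8953 = 165.4791.

165.4791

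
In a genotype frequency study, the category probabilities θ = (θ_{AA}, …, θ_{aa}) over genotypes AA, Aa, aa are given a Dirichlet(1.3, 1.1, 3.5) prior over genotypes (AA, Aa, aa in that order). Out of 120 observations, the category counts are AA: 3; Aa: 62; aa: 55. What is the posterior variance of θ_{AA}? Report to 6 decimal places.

The Dirichlet prior is conjugate to the Multinomial likelihood: each posterior αⱼ = prior αⱼ + observed count nⱼ.
Posterior concentration: (4.3, 63.1, 58.5), total = 125.9.
Var[θ_j] = α_j(Σα−α_j)/((Σα)²(Σα+1)) = 4.3·121.6/(125.9²·126.9) = 0.000260.

0.000260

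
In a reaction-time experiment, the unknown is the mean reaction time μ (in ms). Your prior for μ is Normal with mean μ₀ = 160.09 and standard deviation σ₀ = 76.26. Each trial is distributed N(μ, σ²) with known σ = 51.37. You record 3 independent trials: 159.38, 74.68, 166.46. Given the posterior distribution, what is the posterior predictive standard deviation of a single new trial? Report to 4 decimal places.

For Normal data with known variance σ², a Normal(μ₀, σ₀²) prior on μ is conjugate. Posterior precision = 1/σ₀² + n/σ²; posterior mean is the precision-weighted average of μ₀ and x̄.
σ₀² = 76.26² = 5815.5876, σ² = 51.37² = 2638.8769; σ² + n·σ₀² = 2638.8769 + 3·5815.5876 = 20085.6397.
Posterior precision = 1/σ₀² + n/σ² = 1/5815.5876 + 3/2638.8769 = (σ² + n·σ₀²)/(σ₀²σ²) = 20085.6397/(5815.5876·2638.8769); posterior variance σₙ² = σ₀²σ²/(σ² + n·σ₀²) = 5815.5876·2638.8769/20085.6397 = 764.059298.
Predictive variance for one new observation = σₙ² + σ² = 5815.5876·2638.8769/20085.6397 + 2638.8769 = σ²·(σ₀² + 20085.6397)/20085.6397 = 2638.8769·25901.2273/20085.6397 = 3402.936198; SD = √(2638.8769·25901.2273/20085.6397) = 58.3347.

58.3347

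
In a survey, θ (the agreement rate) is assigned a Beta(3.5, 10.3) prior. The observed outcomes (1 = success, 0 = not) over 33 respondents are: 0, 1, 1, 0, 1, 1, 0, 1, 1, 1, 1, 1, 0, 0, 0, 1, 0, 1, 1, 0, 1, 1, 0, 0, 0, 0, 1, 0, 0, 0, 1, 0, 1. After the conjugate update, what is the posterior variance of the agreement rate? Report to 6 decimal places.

0.005150

The Beta prior is conjugate to a Binomial/Bernoulli likelihood; the update adds successes to α and failures to β.
Posterior: Beta(α+k, β+n−k) = Beta(3.5+17, 10.3+16) = Beta(20.5, 26.3).
Var = αβ/((α+β)²(α+β+1)) = 20.5·26.3/(46.8²·47.8) = 0.005150.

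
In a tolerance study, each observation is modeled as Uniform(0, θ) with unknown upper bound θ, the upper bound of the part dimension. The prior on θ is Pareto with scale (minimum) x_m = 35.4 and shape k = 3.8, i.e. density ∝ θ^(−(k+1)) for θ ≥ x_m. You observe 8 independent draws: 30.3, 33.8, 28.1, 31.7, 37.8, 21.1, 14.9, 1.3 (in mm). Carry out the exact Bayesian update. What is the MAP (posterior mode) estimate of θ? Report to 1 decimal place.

A Pareto(scale x_m, shape k) prior on the upper bound θ of Uniform(0, θ) is conjugate: posterior is Pareto(max(x_m, max xᵢ), k + n).
Sample maximum = 37.8; prior scale x_m = 35.4 → posterior scale = max = 37.8.
Posterior shape = 3.8 + 8 = 11.8.
The Pareto density is decreasing on [x_m, ∞), so the mode is x_m = 37.8.

37.8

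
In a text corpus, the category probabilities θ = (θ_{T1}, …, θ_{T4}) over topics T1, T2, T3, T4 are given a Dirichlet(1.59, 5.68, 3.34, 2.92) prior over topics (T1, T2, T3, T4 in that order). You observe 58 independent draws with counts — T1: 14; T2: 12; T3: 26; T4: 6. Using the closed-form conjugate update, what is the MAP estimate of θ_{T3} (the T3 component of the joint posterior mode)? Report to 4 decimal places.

The Dirichlet prior is conjugate to the Multinomial likelihood: each posterior αⱼ = prior αⱼ + observed count nⱼ.
Posterior concentration: (15.59, 17.68, 29.34, 8.92), total = 71.53.
Joint mode component: (α_{T3}−1)/(Σα−K) = 28.34/67.53 = 0.4197.

0.4197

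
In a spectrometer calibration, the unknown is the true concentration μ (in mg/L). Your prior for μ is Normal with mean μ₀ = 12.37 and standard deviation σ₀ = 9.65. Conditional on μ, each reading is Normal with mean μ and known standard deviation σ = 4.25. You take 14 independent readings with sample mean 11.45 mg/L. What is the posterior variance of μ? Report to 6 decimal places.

For Normal data with known variance σ², a Normal(μ₀, σ₀²) prior on μ is conjugate. Posterior precision = 1/σ₀² + n/σ²; posterior mean is the precision-weighted average of μ₀ and x̄.
σ₀² = 9.65² = 93.1225, σ² = 4.25² = 18.0625; σ² + n·σ₀² = 18.0625 + 14·93.1225 = 1321.7775.
Posterior precision = 1/σ₀² + n/σ² = 1/93.1225 + 14/18.0625 = (σ² + n·σ₀²)/(σ₀²σ²) = 1321.7775/(93.1225·18.0625); posterior variance σₙ² = σ₀²σ²/(σ² + n·σ₀²) = 93.1225·18.0625/1321.7775 = 1.272548.

1.272548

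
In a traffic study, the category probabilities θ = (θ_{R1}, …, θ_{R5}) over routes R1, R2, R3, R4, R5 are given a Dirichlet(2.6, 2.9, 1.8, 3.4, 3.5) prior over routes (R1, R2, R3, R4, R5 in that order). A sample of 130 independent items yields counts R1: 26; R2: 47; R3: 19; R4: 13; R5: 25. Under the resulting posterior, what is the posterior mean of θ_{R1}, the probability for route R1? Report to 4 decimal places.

0.1983

The Dirichlet prior is conjugate to the Multinomial likelihood: each posterior αⱼ = prior αⱼ + observed count nⱼ.
Posterior concentration: (28.6, 49.9, 20.8, 16.4, 28.5), total = 144.2.
E[θ_{R1}|data] = α_{R1}/Σα = 28.6/144.2 = 0.1983.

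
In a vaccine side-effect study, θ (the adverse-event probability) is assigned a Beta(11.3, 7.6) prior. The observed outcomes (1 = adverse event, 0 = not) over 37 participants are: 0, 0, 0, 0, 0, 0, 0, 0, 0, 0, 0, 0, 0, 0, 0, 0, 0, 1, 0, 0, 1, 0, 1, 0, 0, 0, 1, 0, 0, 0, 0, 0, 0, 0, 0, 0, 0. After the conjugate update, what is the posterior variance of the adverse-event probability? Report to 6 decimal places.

0.003494

The Beta prior is conjugate to a Binomial/Bernoulli likelihood; the update adds successes to α and failures to β.
Posterior: Beta(α+k, β+n−k) = Beta(11.3+4, 7.6+33) = Beta(15.3, 40.6).
Var = αβ/((α+β)²(α+β+1)) = 15.3·40.6/(55.9²·56.9) = 0.003494.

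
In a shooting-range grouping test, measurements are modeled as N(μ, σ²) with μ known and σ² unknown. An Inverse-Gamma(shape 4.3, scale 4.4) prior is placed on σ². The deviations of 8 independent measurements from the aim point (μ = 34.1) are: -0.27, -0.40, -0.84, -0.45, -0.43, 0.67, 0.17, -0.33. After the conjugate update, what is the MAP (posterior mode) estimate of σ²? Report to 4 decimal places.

With known mean μ and an Inverse-Gamma(α, β) prior on σ², the Normal likelihood is conjugate: posterior is Inv-Gamma(α + n/2, β + Σ(xᵢ−μ)²/2).
Σ(xᵢ−μ)² = (-0.27)² + (-0.40)² + (-0.84)² + (-0.45)² + (-0.43)² + (0.67)² + (0.17)² + (-0.33)² = 1.9126.
Posterior: Inv-Gamma(4.3 + 8/2, 4.4 + 1.9126/2) = Inv-Gamma(8.30, 5.35630).
Mode = β/(α+1) = 5.35630/9.30 = 0.5759.

0.5759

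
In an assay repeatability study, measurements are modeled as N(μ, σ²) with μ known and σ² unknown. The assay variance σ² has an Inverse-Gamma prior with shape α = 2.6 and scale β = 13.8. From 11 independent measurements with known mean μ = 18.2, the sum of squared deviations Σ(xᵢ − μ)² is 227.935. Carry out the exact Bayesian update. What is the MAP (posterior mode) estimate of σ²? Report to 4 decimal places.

With known mean μ and an Inverse-Gamma(α, β) prior on σ², the Normal likelihood is conjugate: posterior is Inv-Gamma(α + n/2, β + Σ(xᵢ−μ)²/2).
Posterior: Inv-Gamma(2.6 + 11/2, 13.8 + 227.935/2) = Inv-Gamma(8.10, 127.7675).
Mode = β/(α+1) = 127.7675/9.10 = 14.0404.

14.0404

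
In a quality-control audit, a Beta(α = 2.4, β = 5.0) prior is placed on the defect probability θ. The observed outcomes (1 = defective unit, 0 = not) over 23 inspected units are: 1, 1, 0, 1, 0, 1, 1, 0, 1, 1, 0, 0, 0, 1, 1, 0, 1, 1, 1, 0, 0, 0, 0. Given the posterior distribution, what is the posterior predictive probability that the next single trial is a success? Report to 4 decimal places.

0.4737

The Beta prior is conjugate to a Binomial/Bernoulli likelihood; the update adds successes to α and failures to β.
Posterior: Beta(α+k, β+n−k) = Beta(2.4+12, 5.0+11) = Beta(14.4, 16.0).
For a single future Bernoulli trial, P(success | data) = α/(α+β) = 0.4737.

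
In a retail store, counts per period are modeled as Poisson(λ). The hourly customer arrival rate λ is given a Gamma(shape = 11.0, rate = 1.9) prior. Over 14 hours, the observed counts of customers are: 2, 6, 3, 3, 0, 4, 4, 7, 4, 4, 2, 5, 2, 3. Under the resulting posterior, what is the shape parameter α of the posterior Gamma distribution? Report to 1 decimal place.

With a Gamma(shape α, rate β) prior, the Poisson likelihood is conjugate: the posterior is Gamma(α + ΣXᵢ, β + n).
Sum of counts S = 49 over n = 14 hours.
Posterior: Gamma(α+S, β+n) = Gamma(11.0+49, 1.9+14) = Gamma(60.0, 15.9).
Posterior α = 60.0.

60.0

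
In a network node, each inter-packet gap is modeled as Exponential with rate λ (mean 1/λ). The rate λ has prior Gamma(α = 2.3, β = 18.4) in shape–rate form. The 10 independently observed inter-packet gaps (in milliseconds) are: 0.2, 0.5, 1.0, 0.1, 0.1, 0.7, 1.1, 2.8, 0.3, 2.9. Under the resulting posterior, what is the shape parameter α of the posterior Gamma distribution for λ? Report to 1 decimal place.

12.3

With a Gamma(shape α, rate β) prior on the exponential rate λ, the posterior after n observations with total T = Σxᵢ is Gamma(α+n, β+T).
Sum of observations T = 9.7 milliseconds; n = 10.
Posterior: Gamma(2.3+10, 18.4+9.7) = Gamma(12.3, 28.1).
Posterior α = 12.3.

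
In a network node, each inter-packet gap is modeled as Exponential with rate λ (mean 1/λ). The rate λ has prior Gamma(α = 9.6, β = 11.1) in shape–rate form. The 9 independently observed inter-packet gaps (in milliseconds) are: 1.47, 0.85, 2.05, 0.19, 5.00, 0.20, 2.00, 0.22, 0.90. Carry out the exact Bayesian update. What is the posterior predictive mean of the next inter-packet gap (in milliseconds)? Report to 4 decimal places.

1.3625

With a Gamma(shape α, rate β) prior on the exponential rate λ, the posterior after n observations with total T = Σxᵢ is Gamma(α+n, β+T).
Sum of observations T = 12.88 milliseconds; n = 9.
Posterior: Gamma(9.6+9, 11.1+12.88) = Gamma(18.6, 23.98).
The predictive distribution for the next observation is Lomax; its mean is β/(α−1) = 23.98/17.6 = 1.3625.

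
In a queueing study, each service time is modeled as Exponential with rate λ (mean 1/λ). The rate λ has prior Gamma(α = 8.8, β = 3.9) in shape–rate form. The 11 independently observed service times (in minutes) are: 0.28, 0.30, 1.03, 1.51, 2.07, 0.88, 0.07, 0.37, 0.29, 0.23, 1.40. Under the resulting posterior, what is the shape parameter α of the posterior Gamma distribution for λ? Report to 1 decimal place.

With a Gamma(shape α, rate β) prior on the exponential rate λ, the posterior after n observations with total T = Σxᵢ is Gamma(α+n, β+T).
Sum of observations T = 8.43 minutes; n = 11.
Posterior: Gamma(8.8+11, 3.9+8.43) = Gamma(19.8, 12.33).
Posterior α = 19.8.

19.8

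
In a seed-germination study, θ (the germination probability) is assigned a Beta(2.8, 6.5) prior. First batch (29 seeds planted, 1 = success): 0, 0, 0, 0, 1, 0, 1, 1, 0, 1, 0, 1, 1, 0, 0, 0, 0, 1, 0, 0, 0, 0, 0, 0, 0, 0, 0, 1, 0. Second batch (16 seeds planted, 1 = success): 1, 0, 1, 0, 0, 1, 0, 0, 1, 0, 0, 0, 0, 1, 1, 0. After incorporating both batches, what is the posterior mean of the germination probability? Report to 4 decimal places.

The Beta prior is conjugate to a Binomial/Bernoulli likelihood; the update adds successes to α and failures to β.
After batch 1: Beta(2.8+8, 6.5+21) = Beta(10.8, 27.5).
After batch 2: Beta(10.8+6, 27.5+10) = Beta(16.8, 37.5).
Posterior mean = α/(α+β) = 16.8/54.3 = 0.3094.

0.3094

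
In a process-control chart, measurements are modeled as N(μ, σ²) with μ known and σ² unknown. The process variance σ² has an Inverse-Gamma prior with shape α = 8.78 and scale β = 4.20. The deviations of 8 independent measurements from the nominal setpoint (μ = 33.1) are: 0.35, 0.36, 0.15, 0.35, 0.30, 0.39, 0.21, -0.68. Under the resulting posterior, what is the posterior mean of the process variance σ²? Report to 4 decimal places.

With known mean μ and an Inverse-Gamma(α, β) prior on σ², the Normal likelihood is conjugate: posterior is Inv-Gamma(α + n/2, β + Σ(xᵢ−μ)²/2).
Σ(xᵢ−μ)² = (0.35)² + (0.36)² + (0.15)² + (0.35)² + (0.30)² + (0.39)² + (0.21)² + (-0.68)² = 1.1457.
Posterior: Inv-Gamma(8.78 + 8/2, 4.20 + 1.1457/2) = Inv-Gamma(12.78, 4.77285).
E[σ²|data] = β/(α−1) = 4.77285/11.78 = 0.4052.

0.4052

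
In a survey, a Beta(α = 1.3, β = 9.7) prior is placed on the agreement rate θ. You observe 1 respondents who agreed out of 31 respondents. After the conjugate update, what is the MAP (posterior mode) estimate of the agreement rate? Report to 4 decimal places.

0.0325

The Beta prior is conjugate to a Binomial/Bernoulli likelihood; the update adds successes to α and failures to β.
Posterior: Beta(α+k, β+n−k) = Beta(1.3+1, 9.7+30) = Beta(2.3, 39.7).
Mode of Beta(a,b) for a,b>1 is (a−1)/(a+b−2) = 1.3/40.0 = 0.0325.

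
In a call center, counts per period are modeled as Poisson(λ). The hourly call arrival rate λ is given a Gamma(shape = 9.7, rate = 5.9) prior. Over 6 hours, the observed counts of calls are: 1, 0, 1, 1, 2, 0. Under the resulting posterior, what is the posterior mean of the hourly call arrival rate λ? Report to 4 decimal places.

With a Gamma(shape α, rate β) prior, the Poisson likelihood is conjugate: the posterior is Gamma(α + ΣXᵢ, β + n).
Sum of counts S = 5 over n = 6 hours.
Posterior: Gamma(α+S, β+n) = Gamma(9.7+5, 5.9+6) = Gamma(14.7, 11.9).
Posterior mean = α/β = 14.7/11.9 = 1.2353.

1.2353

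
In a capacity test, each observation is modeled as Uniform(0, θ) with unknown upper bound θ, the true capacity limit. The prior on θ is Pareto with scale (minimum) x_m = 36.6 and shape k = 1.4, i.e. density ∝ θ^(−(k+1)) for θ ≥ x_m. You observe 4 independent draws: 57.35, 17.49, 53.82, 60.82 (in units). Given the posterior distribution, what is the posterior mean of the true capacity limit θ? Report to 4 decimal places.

A Pareto(scale x_m, shape k) prior on the upper bound θ of Uniform(0, θ) is conjugate: posterior is Pareto(max(x_m, max xᵢ), k + n).
Sample maximum = 60.82; prior scale x_m = 36.6 → posterior scale = max = 60.82.
Posterior shape = 1.4 + 4 = 5.4.
E[θ|data] = k·x_m/(k−1) = 5.4·60.82/4.4 = 74.6427.

74.6427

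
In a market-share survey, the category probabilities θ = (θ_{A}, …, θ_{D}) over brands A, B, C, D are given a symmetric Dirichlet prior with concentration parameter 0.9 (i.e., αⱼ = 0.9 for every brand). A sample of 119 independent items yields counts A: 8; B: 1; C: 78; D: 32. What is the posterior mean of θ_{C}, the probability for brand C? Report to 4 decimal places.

The Dirichlet prior is conjugate to the Multinomial likelihood: each posterior αⱼ = prior αⱼ + observed count nⱼ.
Posterior concentration: (8.9, 1.9, 78.9, 32.9), total = 122.6.
E[θ_{C}|data] = α_{C}/Σα = 78.9/122.6 = 0.6436.

0.6436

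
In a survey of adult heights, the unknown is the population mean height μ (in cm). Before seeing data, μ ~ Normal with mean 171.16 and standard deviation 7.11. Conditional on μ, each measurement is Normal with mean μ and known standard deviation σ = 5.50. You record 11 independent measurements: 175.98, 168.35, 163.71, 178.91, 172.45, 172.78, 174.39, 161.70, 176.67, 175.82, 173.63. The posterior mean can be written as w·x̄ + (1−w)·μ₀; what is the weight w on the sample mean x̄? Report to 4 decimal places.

0.9484

For Normal data with known variance σ², a Normal(μ₀, σ₀²) prior on μ is conjugate. Posterior precision = 1/σ₀² + n/σ²; posterior mean is the precision-weighted average of μ₀ and x̄.
σ₀² = 7.11² = 50.5521, σ² = 5.50² = 30.25. Prior precision 1/σ₀² = 1/50.5521; data precision n/σ² = 11/30.25.
w = (n/σ²)/(1/σ₀² + n/σ²) = n·σ₀²/(σ² + n·σ₀²) = 11·50.5521/(30.25 + 11·50.5521) = 556.0731/586.3231 = 0.9484.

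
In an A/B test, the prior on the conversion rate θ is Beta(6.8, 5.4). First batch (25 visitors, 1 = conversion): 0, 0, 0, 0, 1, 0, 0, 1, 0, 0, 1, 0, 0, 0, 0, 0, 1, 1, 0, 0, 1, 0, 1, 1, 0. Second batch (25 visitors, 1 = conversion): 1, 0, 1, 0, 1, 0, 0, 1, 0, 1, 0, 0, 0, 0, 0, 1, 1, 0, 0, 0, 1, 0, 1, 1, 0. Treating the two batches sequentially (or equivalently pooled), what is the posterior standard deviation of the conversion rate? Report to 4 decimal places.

The Beta prior is conjugate to a Binomial/Bernoulli likelihood; the update adds successes to α and failures to β.
After batch 1: Beta(6.8+8, 5.4+17) = Beta(14.8, 22.4).
After batch 2: Beta(14.8+10, 22.4+15) = Beta(24.8, 37.4).
Var = αβ/((α+β)²(α+β+1)) = 24.8·37.4/(62.2²·63.2) = 0.00379337; SD = √0.00379337 = 0.0616.

0.0616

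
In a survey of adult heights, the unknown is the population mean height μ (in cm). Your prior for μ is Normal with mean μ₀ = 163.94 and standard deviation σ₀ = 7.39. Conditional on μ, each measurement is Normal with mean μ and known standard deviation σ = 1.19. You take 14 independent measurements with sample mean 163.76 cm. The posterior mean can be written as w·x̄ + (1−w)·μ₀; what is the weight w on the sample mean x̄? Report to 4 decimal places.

For Normal data with known variance σ², a Normal(μ₀, σ₀²) prior on μ is conjugate. Posterior precision = 1/σ₀² + n/σ²; posterior mean is the precision-weighted average of μ₀ and x̄.
σ₀² = 7.39² = 54.6121, σ² = 1.19² = 1.4161. Prior precision 1/σ₀² = 1/54.6121; data precision n/σ² = 14/1.4161.
w = (n/σ²)/(1/σ₀² + n/σ²) = n·σ₀²/(σ² + n·σ₀²) = 14·54.6121/(1.4161 + 14·54.6121) = 764.5694/765.9855 = 0.9982.

0.9982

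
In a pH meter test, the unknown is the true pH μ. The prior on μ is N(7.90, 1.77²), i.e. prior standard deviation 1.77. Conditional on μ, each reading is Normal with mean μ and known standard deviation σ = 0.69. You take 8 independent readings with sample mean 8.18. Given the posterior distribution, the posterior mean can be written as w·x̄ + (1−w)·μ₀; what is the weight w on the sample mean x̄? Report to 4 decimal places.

For Normal data with known variance σ², a Normal(μ₀, σ₀²) prior on μ is conjugate. Posterior precision = 1/σ₀² + n/σ²; posterior mean is the precision-weighted average of μ₀ and x̄.
σ₀² = 1.77² = 3.1329, σ² = 0.69² = 0.4761. Prior precision 1/σ₀² = 1/3.1329; data precision n/σ² = 8/0.4761.
w = (n/σ²)/(1/σ₀² + n/σ²) = n·σ₀²/(σ² + n·σ₀²) = 8·3.1329/(0.4761 + 8·3.1329) = 25.0632/25.5393 = 0.9814.

0.9814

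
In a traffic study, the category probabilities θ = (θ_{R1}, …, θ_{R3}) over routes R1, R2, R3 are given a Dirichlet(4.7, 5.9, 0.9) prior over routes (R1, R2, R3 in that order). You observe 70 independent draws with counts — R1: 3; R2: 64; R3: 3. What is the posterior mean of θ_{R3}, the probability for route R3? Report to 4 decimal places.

0.0479

The Dirichlet prior is conjugate to the Multinomial likelihood: each posterior αⱼ = prior αⱼ + observed count nⱼ.
Posterior concentration: (7.7, 69.9, 3.9), total = 81.5.
E[θ_{R3}|data] = α_{R3}/Σα = 3.9/81.5 = 0.0479.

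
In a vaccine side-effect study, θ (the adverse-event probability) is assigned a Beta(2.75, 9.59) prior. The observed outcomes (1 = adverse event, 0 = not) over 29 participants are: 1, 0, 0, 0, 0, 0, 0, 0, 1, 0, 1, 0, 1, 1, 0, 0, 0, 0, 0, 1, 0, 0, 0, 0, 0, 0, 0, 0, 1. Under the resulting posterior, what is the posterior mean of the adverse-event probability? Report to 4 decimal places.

0.2358

The Beta prior is conjugate to a Binomial/Bernoulli likelihood; the update adds successes to α and failures to β.
Posterior: Beta(α+k, β+n−k) = Beta(2.75+7, 9.59+22) = Beta(9.75, 31.59).
Posterior mean = α/(α+β) = 9.75/41.34 = 0.2358.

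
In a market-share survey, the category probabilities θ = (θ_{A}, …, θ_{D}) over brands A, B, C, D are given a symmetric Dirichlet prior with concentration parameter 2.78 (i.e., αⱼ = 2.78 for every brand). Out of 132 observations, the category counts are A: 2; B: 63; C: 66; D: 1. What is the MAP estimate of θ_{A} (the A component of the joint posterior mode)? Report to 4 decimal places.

The Dirichlet prior is conjugate to the Multinomial likelihood: each posterior αⱼ = prior αⱼ + observed count nⱼ.
Posterior concentration: (4.78, 65.78, 68.78, 3.78), total = 143.12.
Joint mode component: (α_{A}−1)/(Σα−K) = 3.78/139.12 = 0.0272.

0.0272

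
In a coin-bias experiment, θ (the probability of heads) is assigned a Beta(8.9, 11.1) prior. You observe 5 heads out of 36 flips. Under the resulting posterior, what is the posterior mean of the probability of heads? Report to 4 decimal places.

0.2482

The Beta prior is conjugate to a Binomial/Bernoulli likelihood; the update adds successes to α and failures to β.
Posterior: Beta(α+k, β+n−k) = Beta(8.9+5, 11.1+31) = Beta(13.9, 42.1).
Posterior mean = α/(α+β) = 13.9/56.0 = 0.2482.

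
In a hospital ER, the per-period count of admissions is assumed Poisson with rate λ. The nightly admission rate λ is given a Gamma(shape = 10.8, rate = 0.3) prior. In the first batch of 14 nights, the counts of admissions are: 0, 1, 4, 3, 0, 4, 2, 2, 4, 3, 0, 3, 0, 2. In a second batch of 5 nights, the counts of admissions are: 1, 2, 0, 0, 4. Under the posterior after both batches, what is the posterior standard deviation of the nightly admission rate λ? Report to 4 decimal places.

0.3507

With a Gamma(shape α, rate β) prior, the Poisson likelihood is conjugate: the posterior is Gamma(α + ΣXᵢ, β + n).
Batch 1: sum of counts S = 28 over n = 14 nights.
After batch 1: Gamma(α+S, β+n) = Gamma(10.8+28, 0.3+14) = Gamma(38.8, 14.3).
Batch 2: sum of counts S = 7 over n = 5 nights.
After batch 2: Gamma(α+S, β+n) = Gamma(38.8+7, 14.3+5) = Gamma(45.8, 19.3).
SD = √α/β = √45.8/19.3 = 0.3507.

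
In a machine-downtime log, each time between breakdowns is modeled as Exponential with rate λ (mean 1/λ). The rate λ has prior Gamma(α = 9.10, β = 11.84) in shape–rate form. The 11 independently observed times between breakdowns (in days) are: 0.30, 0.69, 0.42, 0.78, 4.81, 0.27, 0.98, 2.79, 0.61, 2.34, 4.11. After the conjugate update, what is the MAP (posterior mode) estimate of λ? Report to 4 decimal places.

With a Gamma(shape α, rate β) prior on the exponential rate λ, the posterior after n observations with total T = Σxᵢ is Gamma(α+n, β+T).
Sum of observations T = 18.10 days; n = 11.
Posterior: Gamma(9.10+11, 11.84+18.10) = Gamma(20.10, 29.94).
Mode = (α−1)/β = 0.6379.

0.6379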